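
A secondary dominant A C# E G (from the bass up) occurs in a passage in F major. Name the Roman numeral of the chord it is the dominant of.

The chord is a dominant seventh chord on A.
A dominant resolves down a perfect fifth: A → D. In F major, D is scale degree 6, i.e. vi.

vi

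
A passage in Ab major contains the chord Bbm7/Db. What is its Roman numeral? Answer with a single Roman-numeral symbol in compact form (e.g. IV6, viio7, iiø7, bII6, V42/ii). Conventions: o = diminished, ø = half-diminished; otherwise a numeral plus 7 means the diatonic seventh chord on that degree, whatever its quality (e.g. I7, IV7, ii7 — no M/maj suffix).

ii65

The pitches Bb-Db-F-Ab form a minor seventh chord rooted on Bb.
Bb is scale degree 2 in Ab major, and a minor seventh chord on that degree is written ii7.
With Db in the bass the chord is in first inversion, so the figured bass is 65.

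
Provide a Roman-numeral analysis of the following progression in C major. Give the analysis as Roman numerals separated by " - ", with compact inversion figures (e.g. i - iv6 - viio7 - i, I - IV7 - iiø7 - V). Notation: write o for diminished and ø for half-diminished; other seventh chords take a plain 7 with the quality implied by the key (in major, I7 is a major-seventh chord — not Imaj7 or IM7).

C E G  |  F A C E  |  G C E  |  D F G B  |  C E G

C-E-G: root C is the tonic; major triad there is I.
F-A-C-E: root F is the subdominant; major seventh chord there is IV7.
G-C-E has root C, degree 1 in C major, so I64.
D-F-G-B has root G, degree 5 in C major, so V43.
C-E-G: major triad on C = scale degree 1 → I.

I - IV7 - I64 - V43 - I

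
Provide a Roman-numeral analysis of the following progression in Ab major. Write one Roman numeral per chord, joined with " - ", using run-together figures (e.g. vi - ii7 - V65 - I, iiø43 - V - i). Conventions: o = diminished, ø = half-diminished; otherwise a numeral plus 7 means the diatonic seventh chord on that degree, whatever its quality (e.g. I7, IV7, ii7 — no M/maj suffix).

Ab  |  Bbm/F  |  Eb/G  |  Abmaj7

I - ii64 - V6 - I7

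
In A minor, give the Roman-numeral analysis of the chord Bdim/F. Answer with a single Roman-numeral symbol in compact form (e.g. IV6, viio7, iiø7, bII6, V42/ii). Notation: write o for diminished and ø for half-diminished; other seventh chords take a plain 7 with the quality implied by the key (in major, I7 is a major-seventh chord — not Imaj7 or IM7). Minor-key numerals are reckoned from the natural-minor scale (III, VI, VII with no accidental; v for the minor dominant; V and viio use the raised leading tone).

iio64

The pitches B-D-F form a diminished triad rooted on B.
In A minor, B is the supertonic; the diatonic diminished triad there is iio.
With F in the bass the chord is in second inversion, so the figured bass is 64.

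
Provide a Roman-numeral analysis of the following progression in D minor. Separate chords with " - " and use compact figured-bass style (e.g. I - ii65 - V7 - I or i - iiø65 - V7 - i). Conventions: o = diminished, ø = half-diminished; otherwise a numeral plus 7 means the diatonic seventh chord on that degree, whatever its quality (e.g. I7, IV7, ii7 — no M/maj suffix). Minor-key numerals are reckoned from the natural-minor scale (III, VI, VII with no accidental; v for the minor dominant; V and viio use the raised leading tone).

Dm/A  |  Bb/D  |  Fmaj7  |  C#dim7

i64 - VI6 - III7 - viio7

Dm/A: root D is the tonic; minor triad there is i64.
Bb/D: major triad on Bb = scale degree 6 → VI6.
Fmaj7: major seventh chord on F = scale degree 3 → III7.
C#dim7: fully diminished seventh chord on C# = scale degree 7 → viio7.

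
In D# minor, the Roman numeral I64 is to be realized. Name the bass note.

I in D# minor has root D#; the chord is D#-F##-A#.
The figure 64 means second inversion — the fifth is in the bass.

A#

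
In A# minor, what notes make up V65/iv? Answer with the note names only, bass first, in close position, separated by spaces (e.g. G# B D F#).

C## E# G# A#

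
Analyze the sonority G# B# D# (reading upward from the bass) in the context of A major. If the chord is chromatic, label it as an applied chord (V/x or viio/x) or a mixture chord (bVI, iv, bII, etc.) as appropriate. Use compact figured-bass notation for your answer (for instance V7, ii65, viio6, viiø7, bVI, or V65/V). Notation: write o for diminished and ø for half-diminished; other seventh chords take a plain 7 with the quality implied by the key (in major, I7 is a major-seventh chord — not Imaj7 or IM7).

The pitches G#-B#-D# form a major triad rooted on G#.
G# is not a diatonic chord root with this quality in A major, but it lies a perfect fifth above C# (iii), so the chord functions as an applied dominant of iii.

V/iii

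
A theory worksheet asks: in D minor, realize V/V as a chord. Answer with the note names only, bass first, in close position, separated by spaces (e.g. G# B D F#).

The slash means an applied dominant: we want the dominant of V. In D minor, V is A major, and its dominant is built on E.
Building a major triad on E gives E-G#-B.

E G# B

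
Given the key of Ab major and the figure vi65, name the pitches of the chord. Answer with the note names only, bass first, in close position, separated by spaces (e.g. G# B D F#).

Ab C Eb F

The numeral's case and figure indicate a minor seventh chord. In Ab major its root, the sixth degree, is F.
That chord is spelled F-Ab-C-Eb.
The figured bass 65 indicates first inversion, placing the third (Ab) in the bass: Ab-C-Eb-F.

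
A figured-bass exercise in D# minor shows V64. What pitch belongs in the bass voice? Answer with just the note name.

E#

V in D# minor has root A#; the chord is A#-C##-E#.
The figure 64 means second inversion — the fifth is in the bass.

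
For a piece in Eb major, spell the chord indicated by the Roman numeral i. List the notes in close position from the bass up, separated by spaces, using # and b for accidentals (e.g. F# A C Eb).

i is the minor tonic, borrowed from the parallel minor. In Eb major that root is Eb.
So the chord is Eb-Gb-Bb.

Eb Gb Bb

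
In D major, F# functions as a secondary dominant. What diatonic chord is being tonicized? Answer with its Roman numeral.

vi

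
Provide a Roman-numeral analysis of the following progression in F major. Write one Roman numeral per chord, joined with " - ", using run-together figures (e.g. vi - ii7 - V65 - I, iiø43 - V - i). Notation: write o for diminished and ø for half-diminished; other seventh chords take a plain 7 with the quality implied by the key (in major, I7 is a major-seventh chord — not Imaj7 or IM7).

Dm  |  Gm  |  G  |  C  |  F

Dm has root D, degree 6 in F major, so vi.
Gm: root G is the supertonic; minor triad there is ii.
G: chromatic; G is V of V, so V/V.
C: major triad on C = scale degree 5 → V.
F has root F, degree 1 in F major, so I.

vi - ii - V/V - V - I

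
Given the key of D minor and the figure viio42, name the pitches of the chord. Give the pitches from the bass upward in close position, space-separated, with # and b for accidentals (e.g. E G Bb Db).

Bb C# E G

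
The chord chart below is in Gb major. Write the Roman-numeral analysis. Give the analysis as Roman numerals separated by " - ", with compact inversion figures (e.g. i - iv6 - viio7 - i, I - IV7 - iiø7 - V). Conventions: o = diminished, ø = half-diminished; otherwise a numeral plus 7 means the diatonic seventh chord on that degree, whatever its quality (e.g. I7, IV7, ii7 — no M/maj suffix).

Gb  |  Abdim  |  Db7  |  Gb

Gb: major triad on Gb = scale degree 1 → I.
Abdim: diminished triad on Ab — chromatic; iio (borrowed from the parallel minor).
Db7 has root Db, degree 5 in Gb major, so V7.
Gb: root Gb is the tonic; major triad there is I.

I - iio - V7 - I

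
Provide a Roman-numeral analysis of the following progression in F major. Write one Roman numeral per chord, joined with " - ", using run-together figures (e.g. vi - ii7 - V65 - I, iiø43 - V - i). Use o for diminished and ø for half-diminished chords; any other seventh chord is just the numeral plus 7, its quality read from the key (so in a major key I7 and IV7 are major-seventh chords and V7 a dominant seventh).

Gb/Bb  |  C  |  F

bII6 - V - I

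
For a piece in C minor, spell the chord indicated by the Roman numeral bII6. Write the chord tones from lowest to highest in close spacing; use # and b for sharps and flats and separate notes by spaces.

F Ab Db

bII6 is the Neapolitan sixth — a major triad on the lowered second degree, here in its customary first inversion. In C minor that root is Db.
So the chord is Db-F-Ab, a major triad.
The figured bass 6 indicates first inversion, placing the third (F) in the bass: F-Ab-Db.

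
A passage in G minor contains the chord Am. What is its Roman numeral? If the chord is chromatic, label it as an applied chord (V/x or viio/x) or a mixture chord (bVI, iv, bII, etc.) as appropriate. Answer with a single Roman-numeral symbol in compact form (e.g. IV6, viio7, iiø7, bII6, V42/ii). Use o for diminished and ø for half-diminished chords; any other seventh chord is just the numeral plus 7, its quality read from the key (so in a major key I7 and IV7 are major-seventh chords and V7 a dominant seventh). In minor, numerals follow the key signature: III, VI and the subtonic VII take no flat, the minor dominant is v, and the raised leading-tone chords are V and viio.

ii

The pitches A-C-E form a minor triad rooted on A.
A is the second degree of G minor. This is the minor supertonic, borrowed from the parallel major (the Dorian ii).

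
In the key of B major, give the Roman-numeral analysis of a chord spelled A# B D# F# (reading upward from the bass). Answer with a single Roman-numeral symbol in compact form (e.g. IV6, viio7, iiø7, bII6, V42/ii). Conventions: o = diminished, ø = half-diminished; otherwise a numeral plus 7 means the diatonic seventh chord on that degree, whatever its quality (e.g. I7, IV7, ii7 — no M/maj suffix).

Stacked in thirds the chord is B-D#-F#-A#: a major seventh chord on B.
B is scale degree 1 in B major, and a major seventh chord on that degree is written I7.
With A# in the bass the chord is in third inversion, so the figured bass is 42.

I42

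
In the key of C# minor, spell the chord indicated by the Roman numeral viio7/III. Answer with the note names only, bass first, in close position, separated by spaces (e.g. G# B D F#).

viio7/III is a secondary leading-tone chord. The target III is E in C# minor; the applied chord is rooted a semitone below, on D#.
Building a fully diminished seventh chord on D# gives D#-F#-A-C.

D# F# A C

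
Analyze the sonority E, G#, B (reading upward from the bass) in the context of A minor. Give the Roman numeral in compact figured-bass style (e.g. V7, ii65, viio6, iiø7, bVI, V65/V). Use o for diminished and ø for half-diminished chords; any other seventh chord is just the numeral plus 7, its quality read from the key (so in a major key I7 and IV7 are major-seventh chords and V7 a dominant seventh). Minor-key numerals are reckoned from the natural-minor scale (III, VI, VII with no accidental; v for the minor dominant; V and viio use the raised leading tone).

V

The pitches E-G#-B form a major triad rooted on E.
In A minor, E is the dominant; the diatonic major triad there is V.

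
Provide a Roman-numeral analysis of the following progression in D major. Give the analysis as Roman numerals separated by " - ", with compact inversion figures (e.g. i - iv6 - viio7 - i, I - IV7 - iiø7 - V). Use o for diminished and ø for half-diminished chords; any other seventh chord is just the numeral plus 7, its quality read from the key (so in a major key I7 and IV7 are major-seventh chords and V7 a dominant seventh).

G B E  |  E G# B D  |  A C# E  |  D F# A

G-B-E: minor triad on E = scale degree 2 → ii6.
E-G#-B-D: chromatic; E is V of V, so V7/V.
A-C#-E: major triad on A = scale degree 5 → V.
D-F#-A has root D, degree 1 in D major, so I.

ii6 - V7/V - V - I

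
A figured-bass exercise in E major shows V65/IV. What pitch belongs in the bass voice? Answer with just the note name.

G#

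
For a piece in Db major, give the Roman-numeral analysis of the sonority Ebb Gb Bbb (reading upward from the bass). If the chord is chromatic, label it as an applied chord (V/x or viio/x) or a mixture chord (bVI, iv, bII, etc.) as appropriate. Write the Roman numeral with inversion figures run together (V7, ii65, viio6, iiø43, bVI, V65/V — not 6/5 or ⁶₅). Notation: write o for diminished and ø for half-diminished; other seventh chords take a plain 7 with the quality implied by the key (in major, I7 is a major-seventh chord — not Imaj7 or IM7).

bII

Stacked in thirds the chord is Ebb-Gb-Bbb: a major triad on Ebb.
Ebb is the lowered second degree of Db major (diatonic 2 would be Eb). This is the Neapolitan chord — a major triad on the lowered second degree.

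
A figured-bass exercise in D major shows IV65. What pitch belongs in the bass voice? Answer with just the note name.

IV in D major has root G; the chord is G-B-D-F#.
The figure 65 means first inversion — the third is in the bass.

B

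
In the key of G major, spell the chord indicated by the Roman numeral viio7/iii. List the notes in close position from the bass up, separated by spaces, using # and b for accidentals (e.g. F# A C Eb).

A# C# E G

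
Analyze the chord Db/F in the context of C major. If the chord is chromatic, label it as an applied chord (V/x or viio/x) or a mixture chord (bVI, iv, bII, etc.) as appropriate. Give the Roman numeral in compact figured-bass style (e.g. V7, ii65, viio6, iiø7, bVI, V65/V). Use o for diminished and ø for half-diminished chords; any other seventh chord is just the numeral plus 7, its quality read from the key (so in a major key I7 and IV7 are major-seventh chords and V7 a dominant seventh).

Stacked in thirds the chord is Db-F-Ab: a major triad on Db.
Db is the lowered second degree of C major (diatonic 2 would be D). This is the Neapolitan sixth — a major triad on the lowered second degree, here in its customary first inversion.
With F in the bass the chord is in first inversion, so the figured bass is 6.

bII6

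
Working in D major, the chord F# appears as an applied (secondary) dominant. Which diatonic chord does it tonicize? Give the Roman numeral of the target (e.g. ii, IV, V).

vi

The chord is a major triad on F#.
A dominant resolves down a perfect fifth: F# → B. In D major, B is scale degree 6, i.e. vi.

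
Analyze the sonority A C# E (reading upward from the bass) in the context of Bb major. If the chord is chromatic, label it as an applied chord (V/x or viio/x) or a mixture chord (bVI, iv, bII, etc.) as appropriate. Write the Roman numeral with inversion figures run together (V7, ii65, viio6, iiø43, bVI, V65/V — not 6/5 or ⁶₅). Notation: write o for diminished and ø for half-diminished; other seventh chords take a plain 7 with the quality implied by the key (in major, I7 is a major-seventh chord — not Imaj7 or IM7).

V/iii

The pitches A-C#-E form a major triad rooted on A.
A is not a diatonic chord root with this quality in Bb major, but it lies a perfect fifth above D (iii), so the chord functions as an applied dominant of iii.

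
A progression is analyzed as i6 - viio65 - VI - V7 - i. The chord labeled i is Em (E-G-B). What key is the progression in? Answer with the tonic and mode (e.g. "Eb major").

The anchor chord is a minor triad on E, labeled i.
If E is scale degree 1 and the mode makes that degree carry a minor triad, the tonic is E and the mode is minor.

E minor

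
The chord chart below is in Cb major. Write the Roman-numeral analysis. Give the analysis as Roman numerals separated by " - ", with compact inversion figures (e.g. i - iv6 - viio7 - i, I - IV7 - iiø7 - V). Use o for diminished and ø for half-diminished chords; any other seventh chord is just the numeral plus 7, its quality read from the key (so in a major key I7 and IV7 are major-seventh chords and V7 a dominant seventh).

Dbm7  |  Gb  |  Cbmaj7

ii7 - V - I7

Dbm7: root Db is the supertonic; minor seventh chord there is ii7.
Gb has root Gb, degree 5 in Cb major, so V.
Cbmaj7: root Cb is the tonic; major seventh chord there is I7.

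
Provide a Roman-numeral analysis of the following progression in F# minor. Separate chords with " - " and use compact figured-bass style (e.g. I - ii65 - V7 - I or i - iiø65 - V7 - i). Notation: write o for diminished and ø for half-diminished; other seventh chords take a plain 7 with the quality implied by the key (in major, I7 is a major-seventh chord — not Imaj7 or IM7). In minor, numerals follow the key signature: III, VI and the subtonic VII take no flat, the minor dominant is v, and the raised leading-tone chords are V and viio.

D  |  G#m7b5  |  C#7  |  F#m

VI - iiø7 - V7 - i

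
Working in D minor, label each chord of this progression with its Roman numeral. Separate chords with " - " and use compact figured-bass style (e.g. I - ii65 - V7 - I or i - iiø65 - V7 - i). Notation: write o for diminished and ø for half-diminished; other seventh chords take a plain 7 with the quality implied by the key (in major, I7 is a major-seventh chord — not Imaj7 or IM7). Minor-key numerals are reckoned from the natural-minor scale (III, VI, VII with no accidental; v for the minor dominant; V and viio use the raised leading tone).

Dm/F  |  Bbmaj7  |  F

i6 - VI7 - III

Dm/F: minor triad on D = scale degree 1 → i6.
Bbmaj7: major seventh chord on Bb = scale degree 6 → VI7.
F: major triad on F = scale degree 3 → III.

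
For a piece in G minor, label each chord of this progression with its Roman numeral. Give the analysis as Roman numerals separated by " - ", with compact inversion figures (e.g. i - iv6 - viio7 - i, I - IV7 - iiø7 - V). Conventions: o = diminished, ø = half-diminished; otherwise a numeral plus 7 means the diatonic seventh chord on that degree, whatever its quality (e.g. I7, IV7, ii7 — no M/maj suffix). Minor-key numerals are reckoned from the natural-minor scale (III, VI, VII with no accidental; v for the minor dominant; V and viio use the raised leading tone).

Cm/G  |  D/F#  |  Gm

iv64 - V6 - i

Cm/G: root C is the subdominant; minor triad there is iv64.
D/F#: major triad on D = scale degree 5 → V6.
Gm has root G, degree 1 in G minor, so i.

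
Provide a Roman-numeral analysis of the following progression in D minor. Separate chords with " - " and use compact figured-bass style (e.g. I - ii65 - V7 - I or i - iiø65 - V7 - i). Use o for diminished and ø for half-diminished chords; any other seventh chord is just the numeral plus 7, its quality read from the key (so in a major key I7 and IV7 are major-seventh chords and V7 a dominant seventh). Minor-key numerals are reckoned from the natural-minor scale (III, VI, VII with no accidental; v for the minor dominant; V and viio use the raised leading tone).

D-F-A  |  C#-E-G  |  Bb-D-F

i - viio - VI

D-F-A: root D is the tonic; minor triad there is i.
C#-E-G: diminished triad on C# = scale degree 7 → viio.
Bb-D-F has root Bb, degree 6 in D minor, so VI.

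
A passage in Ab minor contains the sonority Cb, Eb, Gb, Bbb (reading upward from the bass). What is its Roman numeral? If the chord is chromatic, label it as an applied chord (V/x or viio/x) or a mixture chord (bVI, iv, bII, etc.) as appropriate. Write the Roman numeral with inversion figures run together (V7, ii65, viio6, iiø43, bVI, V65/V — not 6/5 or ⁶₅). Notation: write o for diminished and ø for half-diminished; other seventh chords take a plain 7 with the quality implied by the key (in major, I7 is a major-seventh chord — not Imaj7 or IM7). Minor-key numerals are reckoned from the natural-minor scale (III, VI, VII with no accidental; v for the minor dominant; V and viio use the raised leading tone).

V7/VI

Stacked in thirds the chord is Cb-Eb-Gb-Bbb: a dominant seventh chord on Cb.
Cb is not a diatonic chord root with this quality in Ab minor, but it lies a perfect fifth above Fb (VI), so the chord functions as an applied dominant of VI.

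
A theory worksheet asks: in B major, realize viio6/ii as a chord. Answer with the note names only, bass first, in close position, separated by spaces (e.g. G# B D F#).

viio6/ii is a secondary leading-tone chord. The target ii is C# in B major; the applied chord is rooted a semitone below, on B#.
Building a diminished triad on B# gives B#-D#-F#.
The figured bass 6 indicates first inversion, placing the third (D#) in the bass: D#-F#-B#.

D# F# B#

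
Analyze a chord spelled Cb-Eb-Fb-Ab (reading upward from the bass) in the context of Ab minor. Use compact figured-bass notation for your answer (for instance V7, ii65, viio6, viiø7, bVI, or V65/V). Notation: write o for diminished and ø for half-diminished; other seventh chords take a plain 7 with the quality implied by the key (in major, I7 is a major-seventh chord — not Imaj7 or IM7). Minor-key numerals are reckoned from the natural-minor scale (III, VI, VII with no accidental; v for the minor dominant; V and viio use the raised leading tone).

Stacked in thirds the chord is Fb-Ab-Cb-Eb: a major seventh chord on Fb.
Fb is scale degree 6 in Ab minor, and a major seventh chord on that degree is written VI7.
With Cb in the bass the chord is in second inversion, so the figured bass is 43.

VI43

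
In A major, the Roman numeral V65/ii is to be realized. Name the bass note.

A#

The applied chord V65/ii is rooted on F#: F#-A#-C#-E.
The figure 65 means first inversion — the third is in the bass.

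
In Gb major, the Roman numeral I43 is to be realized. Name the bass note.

I in Gb major has root Gb; the chord is Gb-Bb-Db-F.
The figure 43 means second inversion — the fifth is in the bass.

Db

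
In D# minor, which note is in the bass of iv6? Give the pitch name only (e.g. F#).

iv in D# minor has root G#; the chord is G#-B-D#.
The figure 6 means first inversion — the third is in the bass.

B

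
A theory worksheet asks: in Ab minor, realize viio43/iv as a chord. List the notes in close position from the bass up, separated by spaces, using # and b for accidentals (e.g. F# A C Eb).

viio43/iv is a secondary leading-tone chord. The target iv is Db in Ab minor; the applied chord is rooted a semitone below, on C.
Building a fully diminished seventh chord on C gives C-Eb-Gb-Bbb.
With the 43 figure the chord is in second inversion; from the bass Gb upward in close position it reads Gb-Bbb-C-Eb.

Gb Bbb C Eb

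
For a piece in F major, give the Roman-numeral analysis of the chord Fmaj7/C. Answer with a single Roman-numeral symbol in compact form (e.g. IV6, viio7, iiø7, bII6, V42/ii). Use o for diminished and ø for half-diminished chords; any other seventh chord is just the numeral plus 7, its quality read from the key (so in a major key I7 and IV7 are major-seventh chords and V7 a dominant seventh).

I43

Stacked in thirds the chord is F-A-C-E: a major seventh chord on F.
F is scale degree 1 in F major, and a major seventh chord on that degree is written I7.
With C in the bass the chord is in second inversion, so the figured bass is 43.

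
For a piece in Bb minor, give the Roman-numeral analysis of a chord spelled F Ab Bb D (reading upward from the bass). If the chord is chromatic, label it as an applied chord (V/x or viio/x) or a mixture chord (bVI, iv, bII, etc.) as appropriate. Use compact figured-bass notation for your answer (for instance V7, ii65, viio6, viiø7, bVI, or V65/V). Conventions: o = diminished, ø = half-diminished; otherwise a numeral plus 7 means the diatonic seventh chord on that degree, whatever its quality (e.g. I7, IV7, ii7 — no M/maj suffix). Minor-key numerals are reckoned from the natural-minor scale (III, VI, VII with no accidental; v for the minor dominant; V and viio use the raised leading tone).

V43/iv

Stacked in thirds the chord is Bb-D-F-Ab: a dominant seventh chord on Bb.
Bb is not a diatonic chord root with this quality in Bb minor, but it lies a perfect fifth above Eb (iv), so the chord functions as an applied dominant of iv.
With F in the bass the chord is in second inversion, so the figured bass is 43.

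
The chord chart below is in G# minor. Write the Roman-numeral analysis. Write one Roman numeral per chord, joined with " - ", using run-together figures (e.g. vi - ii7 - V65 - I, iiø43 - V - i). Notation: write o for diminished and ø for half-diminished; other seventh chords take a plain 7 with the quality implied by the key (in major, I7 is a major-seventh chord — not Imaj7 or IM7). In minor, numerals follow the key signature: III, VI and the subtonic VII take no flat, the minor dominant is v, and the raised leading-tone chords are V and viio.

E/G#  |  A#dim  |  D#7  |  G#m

VI6 - iio - V7 - i

E/G# has root E, degree 6 in G# minor, so VI6.
A#dim: root A# is the supertonic; diminished triad there is iio.
D#7: root D# is the dominant; dominant seventh chord there is V7.
G#m: minor triad on G# = scale degree 1 → i.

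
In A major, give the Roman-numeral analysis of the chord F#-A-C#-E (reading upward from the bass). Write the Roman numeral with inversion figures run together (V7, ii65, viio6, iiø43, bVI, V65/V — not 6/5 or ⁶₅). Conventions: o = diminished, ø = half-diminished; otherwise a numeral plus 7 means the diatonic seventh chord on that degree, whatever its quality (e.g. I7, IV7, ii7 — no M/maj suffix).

Stacked in thirds the chord is F#-A-C#-E: a minor seventh chord on F#.
F# is scale degree 6 in A major, and a minor seventh chord on that degree is written vi7.

vi7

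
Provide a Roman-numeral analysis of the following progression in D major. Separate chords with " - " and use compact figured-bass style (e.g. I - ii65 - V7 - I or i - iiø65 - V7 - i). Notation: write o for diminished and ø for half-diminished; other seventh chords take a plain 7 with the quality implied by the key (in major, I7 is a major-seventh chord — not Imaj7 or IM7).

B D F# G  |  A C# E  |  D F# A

B-D-F#-G: major seventh chord on G = scale degree 4 → IV65.
A-C#-E has root A, degree 5 in D major, so V.
D-F#-A: major triad on D = scale degree 1 → I.

IV65 - V - I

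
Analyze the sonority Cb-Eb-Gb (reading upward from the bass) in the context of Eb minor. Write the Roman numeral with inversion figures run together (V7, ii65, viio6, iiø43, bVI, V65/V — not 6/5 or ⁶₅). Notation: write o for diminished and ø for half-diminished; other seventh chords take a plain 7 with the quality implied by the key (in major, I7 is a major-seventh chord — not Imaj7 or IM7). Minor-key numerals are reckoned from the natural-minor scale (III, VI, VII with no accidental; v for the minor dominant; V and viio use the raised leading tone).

VI

The pitches Cb-Eb-Gb form a major triad rooted on Cb.
Cb is scale degree 6 in Eb minor, and a major triad on that degree is written VI.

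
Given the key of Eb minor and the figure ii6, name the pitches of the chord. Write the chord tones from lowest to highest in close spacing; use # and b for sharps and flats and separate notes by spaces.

ii6 is the minor supertonic, borrowed from the parallel major (the Dorian ii). In Eb minor that root is F.
So the chord is F-Ab-C.
The figured bass 6 indicates first inversion, placing the third (Ab) in the bass: Ab-C-F.

Ab C F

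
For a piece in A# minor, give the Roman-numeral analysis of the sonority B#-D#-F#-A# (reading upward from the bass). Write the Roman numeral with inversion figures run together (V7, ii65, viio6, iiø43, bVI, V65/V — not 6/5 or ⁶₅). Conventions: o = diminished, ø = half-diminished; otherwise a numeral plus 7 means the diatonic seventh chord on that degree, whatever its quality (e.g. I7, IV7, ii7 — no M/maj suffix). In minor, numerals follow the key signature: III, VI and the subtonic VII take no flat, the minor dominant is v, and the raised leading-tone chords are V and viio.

iiø7

Stacked in thirds the chord is B#-D#-F#-A#: a half-diminished seventh chord on B#.
B# is scale degree 2 in A# minor, and a half-diminished seventh chord on that degree is written iiø7.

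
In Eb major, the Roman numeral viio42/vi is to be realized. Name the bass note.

The applied chord viio42/vi is rooted on B: B-D-F-Ab.
The figure 42 means third inversion — the seventh is in the bass.

Ab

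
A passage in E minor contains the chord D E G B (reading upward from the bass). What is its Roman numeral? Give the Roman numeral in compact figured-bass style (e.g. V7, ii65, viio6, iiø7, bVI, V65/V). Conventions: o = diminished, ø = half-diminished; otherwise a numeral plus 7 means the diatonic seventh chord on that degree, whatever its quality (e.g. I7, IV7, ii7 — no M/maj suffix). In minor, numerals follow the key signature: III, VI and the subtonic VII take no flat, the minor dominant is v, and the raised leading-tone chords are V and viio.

The pitches E-G-B-D form a minor seventh chord rooted on E.
In E minor, E is the tonic; the diatonic minor seventh chord there is i7.
With D in the bass the chord is in third inversion, so the figured bass is 42.

i42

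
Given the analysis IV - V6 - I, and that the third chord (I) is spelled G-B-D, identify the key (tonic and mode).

G major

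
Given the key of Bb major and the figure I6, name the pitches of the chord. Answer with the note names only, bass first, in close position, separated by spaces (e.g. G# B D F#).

In Bb major, the first degree is Bb, and the diatonic chord built there is a major triad.
Stacking thirds from Bb gives Bb-D-F.
The figured bass 6 indicates first inversion, placing the third (D) in the bass: D-F-Bb.

D F Bb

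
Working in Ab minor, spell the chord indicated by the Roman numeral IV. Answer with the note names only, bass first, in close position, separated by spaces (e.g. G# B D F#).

Db F Ab

Scale degree 4 in Ab minor is Db; here the chord built on it is altered to a major triad. IV is the major subdominant, borrowed from the parallel major.
So the chord is Db-F-Ab, a major triad.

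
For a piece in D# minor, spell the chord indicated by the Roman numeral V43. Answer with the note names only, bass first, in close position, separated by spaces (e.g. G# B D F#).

E# G# A# C##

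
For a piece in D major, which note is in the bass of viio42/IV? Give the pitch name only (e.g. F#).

Eb

The applied chord viio42/IV is rooted on F#: F#-A-C-Eb.
The figure 42 means third inversion — the seventh is in the bass.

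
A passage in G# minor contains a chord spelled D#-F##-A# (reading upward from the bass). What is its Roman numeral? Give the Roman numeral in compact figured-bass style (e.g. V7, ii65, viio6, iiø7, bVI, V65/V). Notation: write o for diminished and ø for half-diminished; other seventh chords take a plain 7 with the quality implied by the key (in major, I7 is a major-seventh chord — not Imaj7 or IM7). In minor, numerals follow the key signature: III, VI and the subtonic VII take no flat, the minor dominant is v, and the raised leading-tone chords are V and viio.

V

Stacked in thirds the chord is D#-F##-A#: a major triad on D#.
D# is scale degree 5 in G# minor, and a major triad on that degree is written V.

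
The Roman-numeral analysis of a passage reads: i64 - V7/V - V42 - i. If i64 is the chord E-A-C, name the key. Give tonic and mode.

A minor

The chord Am/E is a minor triad rooted on A; its label is i64.
If A is scale degree 1 and the mode makes that degree carry a minor triad, the tonic is A and the mode is minor.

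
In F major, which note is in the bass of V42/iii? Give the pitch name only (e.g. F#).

The applied chord V42/iii is rooted on E: E-G#-B-D.
The figure 42 means third inversion — the seventh is in the bass.

D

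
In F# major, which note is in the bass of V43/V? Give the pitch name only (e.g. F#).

D#

The applied chord V43/V is rooted on G#: G#-B#-D#-F#.
The figure 43 means second inversion — the fifth is in the bass.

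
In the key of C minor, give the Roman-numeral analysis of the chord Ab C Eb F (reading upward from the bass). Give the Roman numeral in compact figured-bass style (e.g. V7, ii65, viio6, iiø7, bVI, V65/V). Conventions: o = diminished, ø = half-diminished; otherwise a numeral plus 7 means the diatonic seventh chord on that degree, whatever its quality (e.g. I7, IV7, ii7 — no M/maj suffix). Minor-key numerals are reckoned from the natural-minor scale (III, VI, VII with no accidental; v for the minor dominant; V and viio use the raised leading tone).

iv65

Stacked in thirds the chord is F-Ab-C-Eb: a minor seventh chord on F.
F is scale degree 4 in C minor, and a minor seventh chord on that degree is written iv7.
With Ab in the bass the chord is in first inversion, so the figured bass is 65.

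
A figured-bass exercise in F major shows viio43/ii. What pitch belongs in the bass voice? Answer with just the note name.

C

The applied chord viio43/ii is rooted on F#: F#-A-C-Eb.
The figure 43 means second inversion — the fifth is in the bass.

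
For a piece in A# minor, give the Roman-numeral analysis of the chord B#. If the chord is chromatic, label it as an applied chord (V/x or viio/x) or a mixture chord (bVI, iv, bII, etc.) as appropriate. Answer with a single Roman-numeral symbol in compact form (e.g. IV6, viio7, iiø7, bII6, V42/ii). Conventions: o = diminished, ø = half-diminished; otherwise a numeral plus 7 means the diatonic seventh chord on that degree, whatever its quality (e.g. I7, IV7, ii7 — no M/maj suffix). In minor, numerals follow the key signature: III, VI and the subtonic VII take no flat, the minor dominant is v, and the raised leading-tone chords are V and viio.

V/V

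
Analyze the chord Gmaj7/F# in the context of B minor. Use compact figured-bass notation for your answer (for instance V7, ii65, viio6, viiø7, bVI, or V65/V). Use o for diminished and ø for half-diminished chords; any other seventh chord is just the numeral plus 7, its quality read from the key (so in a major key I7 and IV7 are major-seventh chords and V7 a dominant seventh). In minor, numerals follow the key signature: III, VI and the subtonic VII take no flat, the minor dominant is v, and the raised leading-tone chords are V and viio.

The pitches G-B-D-F# form a major seventh chord rooted on G.
G is scale degree 6 in B minor, and a major seventh chord on that degree is written VI7.
With F# in the bass the chord is in third inversion, so the figured bass is 42.

VI42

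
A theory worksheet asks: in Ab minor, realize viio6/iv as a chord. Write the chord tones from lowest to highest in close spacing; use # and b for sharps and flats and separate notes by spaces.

Eb Gb C

viio6/iv is a secondary leading-tone chord. The target iv is Db in Ab minor; the applied chord is rooted a semitone below, on C.
Building a diminished triad on C gives C-Eb-Gb.
With the 6 figure the chord is in first inversion; from the bass Eb upward in close position it reads Eb-Gb-C.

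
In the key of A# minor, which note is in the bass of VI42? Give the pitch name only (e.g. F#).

VI in A# minor has root F#; the chord is F#-A#-C#-E#.
The figure 42 means third inversion — the seventh is in the bass.

E#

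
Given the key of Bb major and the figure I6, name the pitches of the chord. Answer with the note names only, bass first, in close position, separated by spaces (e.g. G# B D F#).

D F Bb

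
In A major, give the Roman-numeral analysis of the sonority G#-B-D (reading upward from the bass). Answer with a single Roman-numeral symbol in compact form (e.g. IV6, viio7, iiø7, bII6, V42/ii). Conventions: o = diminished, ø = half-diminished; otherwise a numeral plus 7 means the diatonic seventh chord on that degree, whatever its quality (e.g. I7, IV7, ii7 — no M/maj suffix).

viio

The pitches G#-B-D form a diminished triad rooted on G#.
G# is scale degree 7 in A major, and a diminished triad on that degree is written viio.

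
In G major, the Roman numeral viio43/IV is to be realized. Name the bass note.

F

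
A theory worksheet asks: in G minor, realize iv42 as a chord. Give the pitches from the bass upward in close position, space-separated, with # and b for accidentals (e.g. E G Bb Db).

In G minor, the fourth degree is C, and the diatonic chord built there is a minor seventh chord.
That chord is spelled C-Eb-G-Bb.
With the 42 figure the chord is in third inversion; from the bass Bb upward in close position it reads Bb-C-Eb-G.

Bb C Eb G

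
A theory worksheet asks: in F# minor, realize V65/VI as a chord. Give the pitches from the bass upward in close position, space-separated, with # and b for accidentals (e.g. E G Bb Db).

C# E G A

The slash means an applied dominant: we want the dominant of VI. In F# minor, VI is D major, and its dominant is built on A.
Building a dominant seventh chord on A gives A-C#-E-G.
The figured bass 65 indicates first inversion, placing the third (C#) in the bass: C#-E-G-A.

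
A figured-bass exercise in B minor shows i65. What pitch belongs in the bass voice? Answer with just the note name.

D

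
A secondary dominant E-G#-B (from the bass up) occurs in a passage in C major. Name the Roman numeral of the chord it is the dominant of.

vi

The chord is a major triad on E.
A dominant resolves down a perfect fifth: E → A. In C major, A is scale degree 6, i.e. vi.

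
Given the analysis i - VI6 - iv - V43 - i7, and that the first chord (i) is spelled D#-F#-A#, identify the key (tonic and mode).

i is given as D#-F#-A# — a minor triad with root D#.
If D# is scale degree 1 and the mode makes that degree carry a minor triad, the tonic is D# and the mode is minor.

D# minor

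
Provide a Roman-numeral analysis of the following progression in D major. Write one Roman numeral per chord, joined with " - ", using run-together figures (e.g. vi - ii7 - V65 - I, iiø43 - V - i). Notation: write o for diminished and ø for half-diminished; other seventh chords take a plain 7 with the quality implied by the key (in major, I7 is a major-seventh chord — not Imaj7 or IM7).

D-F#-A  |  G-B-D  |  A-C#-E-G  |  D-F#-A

I - IV - V7 - I

D-F#-A: major triad on D = scale degree 1 → I.
G-B-D has root G, degree 4 in D major, so IV.
A-C#-E-G has root A, degree 5 in D major, so V7.
D-F#-A: major triad on D = scale degree 1 → I.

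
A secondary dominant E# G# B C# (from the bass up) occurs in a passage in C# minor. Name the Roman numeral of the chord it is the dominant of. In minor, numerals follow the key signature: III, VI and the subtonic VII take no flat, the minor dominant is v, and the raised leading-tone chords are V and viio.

The chord is a dominant seventh chord on C#.
A dominant resolves down a perfect fifth: C# → F#. In C# minor, F# is scale degree 4, i.e. iv.

iv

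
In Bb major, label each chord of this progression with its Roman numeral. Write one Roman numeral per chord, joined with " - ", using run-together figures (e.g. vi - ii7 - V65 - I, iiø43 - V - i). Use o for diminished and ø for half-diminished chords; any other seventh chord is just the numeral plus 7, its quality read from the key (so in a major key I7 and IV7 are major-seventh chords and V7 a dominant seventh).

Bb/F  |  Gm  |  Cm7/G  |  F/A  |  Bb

Bb/F: root Bb is the tonic; major triad there is I64.
Gm has root G, degree 6 in Bb major, so vi.
Cm7/G: minor seventh chord on C = scale degree 2 → ii43.
F/A: root F is the dominant; major triad there is V6.
Bb has root Bb, degree 1 in Bb major, so I.

I64 - vi - ii43 - V6 - I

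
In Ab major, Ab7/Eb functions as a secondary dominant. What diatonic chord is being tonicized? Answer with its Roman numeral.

IV

The chord is a dominant seventh chord on Ab.
A dominant resolves down a perfect fifth: Ab → Db. In Ab major, Db is scale degree 4, i.e. IV.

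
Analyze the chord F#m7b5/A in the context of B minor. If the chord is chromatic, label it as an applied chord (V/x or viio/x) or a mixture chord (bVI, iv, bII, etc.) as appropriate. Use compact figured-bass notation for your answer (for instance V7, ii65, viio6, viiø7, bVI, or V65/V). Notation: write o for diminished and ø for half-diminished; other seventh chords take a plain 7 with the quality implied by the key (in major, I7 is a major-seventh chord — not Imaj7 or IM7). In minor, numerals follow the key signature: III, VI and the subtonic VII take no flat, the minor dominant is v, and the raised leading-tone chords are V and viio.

Stacked in thirds the chord is F#-A-C-E: a half-diminished seventh chord on F#.
F# sits a half step below G (VI in B minor); a diminished chord there is the applied leading-tone chord of VI.
With A in the bass the chord is in first inversion, so the figured bass is 65.

viiø65/VI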